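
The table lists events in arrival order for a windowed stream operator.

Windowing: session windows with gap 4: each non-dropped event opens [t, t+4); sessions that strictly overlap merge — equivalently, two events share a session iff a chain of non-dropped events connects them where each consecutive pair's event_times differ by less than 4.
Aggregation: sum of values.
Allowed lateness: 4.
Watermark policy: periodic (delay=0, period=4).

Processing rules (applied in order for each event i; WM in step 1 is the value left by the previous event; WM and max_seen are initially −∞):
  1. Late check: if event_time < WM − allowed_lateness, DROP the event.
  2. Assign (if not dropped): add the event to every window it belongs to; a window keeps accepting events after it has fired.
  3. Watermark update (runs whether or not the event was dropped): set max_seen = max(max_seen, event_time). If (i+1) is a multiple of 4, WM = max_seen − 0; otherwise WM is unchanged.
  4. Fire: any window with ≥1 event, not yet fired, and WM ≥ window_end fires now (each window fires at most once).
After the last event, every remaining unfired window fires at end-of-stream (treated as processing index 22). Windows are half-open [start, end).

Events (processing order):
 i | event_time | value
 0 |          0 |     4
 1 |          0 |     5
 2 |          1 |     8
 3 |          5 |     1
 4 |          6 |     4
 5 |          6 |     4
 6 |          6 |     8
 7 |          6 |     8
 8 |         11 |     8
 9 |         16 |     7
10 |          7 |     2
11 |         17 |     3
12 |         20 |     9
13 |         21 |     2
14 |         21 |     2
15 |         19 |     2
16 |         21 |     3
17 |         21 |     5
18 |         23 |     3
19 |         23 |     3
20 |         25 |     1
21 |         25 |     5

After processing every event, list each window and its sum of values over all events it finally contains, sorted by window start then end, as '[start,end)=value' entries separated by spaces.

i=0 t=0 v=4: → [0,4); WM=−∞
i=1 t=0 v=5: → [0,4); WM=−∞
i=2 t=1 v=8: → [0,5); WM=−∞
i=3 t=5 v=1: → [5,9); WM=5
i=4 t=6 v=4: → [5,10); WM=5
i=5 t=6 v=4: → [5,10); WM=5
i=6 t=6 v=8: → [5,10); WM=5
i=7 t=6 v=8: → [5,10); WM=6
i=8 t=11 v=8: → [11,15); WM=6
i=9 t=16 v=7: → [16,20); WM=6
i=10 t=7 v=2: → [5,11); WM=6
i=11 t=17 v=3: → [16,21); WM=17
i=12 t=20 v=9: → [16,24); WM=17
i=13 t=21 v=2: → [16,25); WM=17
i=14 t=21 v=2: → [16,25); WM=17
i=15 t=19 v=2: → [16,25); WM=21
i=16 t=21 v=3: → [16,25); WM=21
i=17 t=21 v=5: → [16,25); WM=21
i=18 t=23 v=3: → [16,27); WM=21
i=19 t=23 v=3: → [16,27); WM=23
i=20 t=25 v=1: → [16,29); WM=23
i=21 t=25 v=5: → [16,29); WM=23

[0,5)=17 [5,11)=27 [11,15)=8 [16,29)=45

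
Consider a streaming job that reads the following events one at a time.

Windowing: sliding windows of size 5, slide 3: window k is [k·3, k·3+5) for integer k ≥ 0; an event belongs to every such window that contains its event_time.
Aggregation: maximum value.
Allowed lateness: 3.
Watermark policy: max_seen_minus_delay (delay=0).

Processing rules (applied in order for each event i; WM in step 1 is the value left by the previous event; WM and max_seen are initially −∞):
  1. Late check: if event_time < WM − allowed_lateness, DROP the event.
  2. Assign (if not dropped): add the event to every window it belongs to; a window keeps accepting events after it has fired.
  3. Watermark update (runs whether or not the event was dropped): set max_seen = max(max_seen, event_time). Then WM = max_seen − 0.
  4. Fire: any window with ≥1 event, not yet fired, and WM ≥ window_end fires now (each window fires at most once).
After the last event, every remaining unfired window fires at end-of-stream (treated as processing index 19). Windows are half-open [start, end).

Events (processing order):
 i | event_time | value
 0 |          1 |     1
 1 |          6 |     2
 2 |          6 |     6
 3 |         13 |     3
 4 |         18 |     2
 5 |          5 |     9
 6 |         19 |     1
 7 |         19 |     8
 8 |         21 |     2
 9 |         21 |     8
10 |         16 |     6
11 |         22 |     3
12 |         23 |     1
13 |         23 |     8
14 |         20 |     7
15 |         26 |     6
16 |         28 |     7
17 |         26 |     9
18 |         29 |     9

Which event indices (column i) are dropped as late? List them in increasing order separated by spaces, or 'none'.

5 10

i=0 t=1 v=1: → [0,5); WM=1
i=1 t=6 v=2: → [6,11),[3,8); WM=6; [0,5) fires=1
i=2 t=6 v=6: → [6,11),[3,8); WM=6
i=3 t=13 v=3: → [12,17),[9,14); WM=13; [3,8) fires=6 [6,11) fires=6
i=4 t=18 v=2: → [18,23),[15,20); WM=18; [9,14) fires=3 [12,17) fires=3
i=5 t=5 v=9: DROP (t<18-3); WM=18
i=6 t=19 v=1: → [18,23),[15,20); WM=19
i=7 t=19 v=8: → [18,23),[15,20); WM=19
i=8 t=21 v=2: → [21,26),[18,23); WM=21; [15,20) fires=8
i=9 t=21 v=8: → [21,26),[18,23); WM=21
i=10 t=16 v=6: DROP (t<21-3); WM=21
i=11 t=22 v=3: → [21,26),[18,23); WM=22
i=12 t=23 v=1: → [21,26); WM=23; [18,23) fires=8
i=13 t=23 v=8: → [21,26); WM=23
i=14 t=20 v=7: → [18,23); WM=23
i=15 t=26 v=6: → [24,29); WM=26; [21,26) fires=8
i=16 t=28 v=7: → [27,32),[24,29); WM=28
i=17 t=26 v=9: → [24,29); WM=28
i=18 t=29 v=9: → [27,32); WM=29; [24,29) fires=9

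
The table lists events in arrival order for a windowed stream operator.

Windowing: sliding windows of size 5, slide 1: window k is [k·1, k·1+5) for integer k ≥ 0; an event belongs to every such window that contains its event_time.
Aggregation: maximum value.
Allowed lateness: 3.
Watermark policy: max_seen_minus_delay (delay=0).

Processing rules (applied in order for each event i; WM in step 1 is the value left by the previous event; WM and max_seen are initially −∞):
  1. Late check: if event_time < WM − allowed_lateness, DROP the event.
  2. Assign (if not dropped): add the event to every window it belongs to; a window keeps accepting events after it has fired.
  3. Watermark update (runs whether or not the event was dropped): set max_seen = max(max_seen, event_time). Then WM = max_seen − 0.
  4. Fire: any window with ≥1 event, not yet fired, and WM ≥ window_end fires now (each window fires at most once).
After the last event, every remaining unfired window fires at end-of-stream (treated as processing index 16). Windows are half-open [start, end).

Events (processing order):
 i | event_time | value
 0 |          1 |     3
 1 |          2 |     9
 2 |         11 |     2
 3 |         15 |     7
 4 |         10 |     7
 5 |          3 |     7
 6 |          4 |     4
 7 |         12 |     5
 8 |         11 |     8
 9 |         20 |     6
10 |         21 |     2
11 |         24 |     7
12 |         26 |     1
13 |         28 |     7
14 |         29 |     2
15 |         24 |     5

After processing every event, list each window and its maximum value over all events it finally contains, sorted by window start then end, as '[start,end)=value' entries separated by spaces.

[0,5)=9 [1,6)=9 [2,7)=9 [7,12)=2 [8,13)=5 [9,14)=5 [10,15)=5 [11,16)=7 [12,17)=7 [13,18)=7 [14,19)=7 [15,20)=7 [16,21)=6 [17,22)=6 [18,23)=6 [19,24)=6 [20,25)=7 [21,26)=7 [22,27)=7 [23,28)=7 [24,29)=7 [25,30)=7 [26,31)=7 [27,32)=7 [28,33)=7 [29,34)=2

i=0 t=1 v=3: → [1,6),[0,5); WM=1
i=1 t=2 v=9: → [2,7),[1,6),[0,5); WM=2
i=2 t=11 v=2: → [11,16),[10,15),[9,14),[8,13),[7,12); WM=11; [0,5) fires=9 [1,6) fires=9 [2,7) fires=9
i=3 t=15 v=7: → [15,20),[14,19),[13,18),[12,17),[11,16); WM=15; [7,12) fires=2 [8,13) fires=2 [9,14) fires=2 [10,15) fires=2
i=4 t=10 v=7: DROP (t<15-3); WM=15
i=5 t=3 v=7: DROP (t<15-3); WM=15
i=6 t=4 v=4: DROP (t<15-3); WM=15
i=7 t=12 v=5: → [12,17),[11,16),[10,15),[9,14),[8,13); WM=15
i=8 t=11 v=8: DROP (t<15-3); WM=15
i=9 t=20 v=6: → [20,25),[19,24),[18,23),[17,22),[16,21); WM=20; [11,16) fires=7 [12,17) fires=7 [13,18) fires=7 [14,19) fires=7 [15,20) fires=7
i=10 t=21 v=2: → [21,26),[20,25),[19,24),[18,23),[17,22); WM=21; [16,21) fires=6
i=11 t=24 v=7: → [24,29),[23,28),[22,27),[21,26),[20,25); WM=24; [17,22) fires=6 [18,23) fires=6 [19,24) fires=6
i=12 t=26 v=1: → [26,31),[25,30),[24,29),[23,28),[22,27); WM=26; [20,25) fires=7 [21,26) fires=7
i=13 t=28 v=7: → [28,33),[27,32),[26,31),[25,30),[24,29); WM=28; [22,27) fires=7 [23,28) fires=7
i=14 t=29 v=2: → [29,34),[28,33),[27,32),[26,31),[25,30); WM=29; [24,29) fires=7
i=15 t=24 v=5: DROP (t<29-3); WM=29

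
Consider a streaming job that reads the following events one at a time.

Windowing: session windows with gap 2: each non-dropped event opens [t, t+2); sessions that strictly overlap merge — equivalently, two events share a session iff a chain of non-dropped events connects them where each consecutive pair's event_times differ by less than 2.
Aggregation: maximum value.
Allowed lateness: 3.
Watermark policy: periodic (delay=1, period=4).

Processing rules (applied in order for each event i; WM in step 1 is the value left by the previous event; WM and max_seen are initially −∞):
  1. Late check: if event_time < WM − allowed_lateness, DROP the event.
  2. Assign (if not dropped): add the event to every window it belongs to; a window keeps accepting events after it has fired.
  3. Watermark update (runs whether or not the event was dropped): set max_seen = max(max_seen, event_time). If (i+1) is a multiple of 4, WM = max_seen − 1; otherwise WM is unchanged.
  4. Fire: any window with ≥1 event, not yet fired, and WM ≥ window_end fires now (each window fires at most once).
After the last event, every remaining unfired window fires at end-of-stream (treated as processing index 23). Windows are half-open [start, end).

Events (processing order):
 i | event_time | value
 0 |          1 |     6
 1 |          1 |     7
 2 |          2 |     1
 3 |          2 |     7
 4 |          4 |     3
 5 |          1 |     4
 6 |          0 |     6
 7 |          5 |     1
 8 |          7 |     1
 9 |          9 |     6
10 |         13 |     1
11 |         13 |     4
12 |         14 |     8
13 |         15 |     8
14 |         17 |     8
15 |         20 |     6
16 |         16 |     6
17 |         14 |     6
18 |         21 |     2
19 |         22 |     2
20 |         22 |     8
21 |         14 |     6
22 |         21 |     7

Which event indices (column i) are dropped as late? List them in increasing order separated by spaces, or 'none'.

i=0 t=1 v=6: → [1,3); WM=−∞
i=1 t=1 v=7: → [1,3); WM=−∞
i=2 t=2 v=1: → [1,4); WM=−∞
i=3 t=2 v=7: → [1,4); WM=1
i=4 t=4 v=3: → [4,6); WM=1
i=5 t=1 v=4: → [1,4); WM=1
i=6 t=0 v=6: → [0,4); WM=1
i=7 t=5 v=1: → [4,7); WM=4
i=8 t=7 v=1: → [7,9); WM=4
i=9 t=9 v=6: → [9,11); WM=4
i=10 t=13 v=1: → [13,15); WM=4
i=11 t=13 v=4: → [13,15); WM=12
i=12 t=14 v=8: → [13,16); WM=12
i=13 t=15 v=8: → [13,17); WM=12
i=14 t=17 v=8: → [17,19); WM=12
i=15 t=20 v=6: → [20,22); WM=19
i=16 t=16 v=6: → [13,19); WM=19
i=17 t=14 v=6: DROP (t<19-3); WM=19
i=18 t=21 v=2: → [20,23); WM=19
i=19 t=22 v=2: → [20,24); WM=21
i=20 t=22 v=8: → [20,24); WM=21
i=21 t=14 v=6: DROP (t<21-3); WM=21
i=22 t=21 v=7: → [20,24); WM=21

17 21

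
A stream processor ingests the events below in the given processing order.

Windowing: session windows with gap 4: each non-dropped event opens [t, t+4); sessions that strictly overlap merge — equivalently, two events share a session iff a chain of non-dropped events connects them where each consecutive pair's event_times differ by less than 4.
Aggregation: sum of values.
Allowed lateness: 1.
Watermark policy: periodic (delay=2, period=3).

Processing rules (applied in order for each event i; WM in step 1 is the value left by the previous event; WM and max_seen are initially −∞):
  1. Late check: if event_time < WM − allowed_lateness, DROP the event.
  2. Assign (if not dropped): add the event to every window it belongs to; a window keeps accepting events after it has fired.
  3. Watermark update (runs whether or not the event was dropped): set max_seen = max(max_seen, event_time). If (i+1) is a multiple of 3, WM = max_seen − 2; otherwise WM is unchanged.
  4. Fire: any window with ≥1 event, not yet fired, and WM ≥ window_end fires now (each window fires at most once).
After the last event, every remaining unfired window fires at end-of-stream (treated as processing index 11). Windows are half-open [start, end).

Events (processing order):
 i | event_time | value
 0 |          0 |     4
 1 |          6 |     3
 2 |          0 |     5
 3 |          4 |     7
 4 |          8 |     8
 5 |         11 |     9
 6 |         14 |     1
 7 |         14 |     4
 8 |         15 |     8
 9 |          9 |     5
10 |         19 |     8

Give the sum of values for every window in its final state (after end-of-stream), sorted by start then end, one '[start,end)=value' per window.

[0,4)=9 [4,19)=40 [19,23)=8

i=0 t=0 v=4: → [0,4); WM=−∞
i=1 t=6 v=3: → [6,10); WM=−∞
i=2 t=0 v=5: → [0,4); WM=4
i=3 t=4 v=7: → [4,10); WM=4
i=4 t=8 v=8: → [4,12); WM=4
i=5 t=11 v=9: → [4,15); WM=9
i=6 t=14 v=1: → [4,18); WM=9
i=7 t=14 v=4: → [4,18); WM=9
i=8 t=15 v=8: → [4,19); WM=13
i=9 t=9 v=5: DROP (t<13-1); WM=13
i=10 t=19 v=8: → [19,23); WM=13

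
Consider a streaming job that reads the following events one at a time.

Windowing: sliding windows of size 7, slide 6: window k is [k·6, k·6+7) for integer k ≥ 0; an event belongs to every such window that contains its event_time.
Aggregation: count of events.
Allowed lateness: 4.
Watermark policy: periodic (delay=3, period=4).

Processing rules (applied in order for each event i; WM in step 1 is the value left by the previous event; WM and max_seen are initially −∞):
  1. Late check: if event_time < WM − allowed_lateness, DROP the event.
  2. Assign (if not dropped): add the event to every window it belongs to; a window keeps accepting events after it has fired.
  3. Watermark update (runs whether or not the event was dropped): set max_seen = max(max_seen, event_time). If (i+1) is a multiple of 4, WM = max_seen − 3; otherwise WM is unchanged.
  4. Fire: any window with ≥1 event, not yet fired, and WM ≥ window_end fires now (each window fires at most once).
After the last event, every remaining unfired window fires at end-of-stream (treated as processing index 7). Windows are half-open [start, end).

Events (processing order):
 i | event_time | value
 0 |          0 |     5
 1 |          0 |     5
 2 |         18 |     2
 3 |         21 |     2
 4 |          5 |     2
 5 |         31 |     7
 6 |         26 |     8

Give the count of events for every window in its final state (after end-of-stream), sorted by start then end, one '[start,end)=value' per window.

[0,7)=2 [12,19)=1 [18,25)=2 [24,31)=1 [30,37)=1

i=0 t=0 v=5: → [0,7); WM=−∞
i=1 t=0 v=5: → [0,7); WM=−∞
i=2 t=18 v=2: → [18,25),[12,19); WM=−∞
i=3 t=21 v=2: → [18,25); WM=18; [0,7) fires=2
i=4 t=5 v=2: DROP (t<18-4); WM=18
i=5 t=31 v=7: → [30,37); WM=18
i=6 t=26 v=8: → [24,31); WM=18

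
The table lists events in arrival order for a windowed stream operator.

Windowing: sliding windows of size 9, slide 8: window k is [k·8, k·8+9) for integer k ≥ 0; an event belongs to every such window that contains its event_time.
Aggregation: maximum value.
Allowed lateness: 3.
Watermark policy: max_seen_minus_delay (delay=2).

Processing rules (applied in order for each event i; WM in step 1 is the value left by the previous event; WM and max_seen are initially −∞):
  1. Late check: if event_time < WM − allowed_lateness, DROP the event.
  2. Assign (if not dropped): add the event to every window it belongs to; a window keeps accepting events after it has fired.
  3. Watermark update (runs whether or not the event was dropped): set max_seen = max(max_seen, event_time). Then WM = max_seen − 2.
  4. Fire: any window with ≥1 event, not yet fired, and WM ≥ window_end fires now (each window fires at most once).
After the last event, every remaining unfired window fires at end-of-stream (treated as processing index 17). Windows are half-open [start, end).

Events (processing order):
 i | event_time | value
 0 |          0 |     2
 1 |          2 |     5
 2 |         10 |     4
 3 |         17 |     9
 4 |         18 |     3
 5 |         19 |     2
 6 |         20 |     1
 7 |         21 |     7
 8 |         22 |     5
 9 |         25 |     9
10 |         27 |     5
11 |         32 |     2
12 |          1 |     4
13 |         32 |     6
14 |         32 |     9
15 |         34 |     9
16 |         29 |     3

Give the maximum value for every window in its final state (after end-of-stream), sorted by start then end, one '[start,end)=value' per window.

i=0 t=0 v=2: → [0,9); WM=-2
i=1 t=2 v=5: → [0,9); WM=0
i=2 t=10 v=4: → [8,17); WM=8
i=3 t=17 v=9: → [16,25); WM=15; [0,9) fires=5
i=4 t=18 v=3: → [16,25); WM=16
i=5 t=19 v=2: → [16,25); WM=17; [8,17) fires=4
i=6 t=20 v=1: → [16,25); WM=18
i=7 t=21 v=7: → [16,25); WM=19
i=8 t=22 v=5: → [16,25); WM=20
i=9 t=25 v=9: → [24,33); WM=23
i=10 t=27 v=5: → [24,33); WM=25; [16,25) fires=9
i=11 t=32 v=2: → [32,41),[24,33); WM=30
i=12 t=1 v=4: DROP (t<30-3); WM=30
i=13 t=32 v=6: → [32,41),[24,33); WM=30
i=14 t=32 v=9: → [32,41),[24,33); WM=30
i=15 t=34 v=9: → [32,41); WM=32
i=16 t=29 v=3: → [24,33); WM=32

[0,9)=5 [8,17)=4 [16,25)=9 [24,33)=9 [32,41)=9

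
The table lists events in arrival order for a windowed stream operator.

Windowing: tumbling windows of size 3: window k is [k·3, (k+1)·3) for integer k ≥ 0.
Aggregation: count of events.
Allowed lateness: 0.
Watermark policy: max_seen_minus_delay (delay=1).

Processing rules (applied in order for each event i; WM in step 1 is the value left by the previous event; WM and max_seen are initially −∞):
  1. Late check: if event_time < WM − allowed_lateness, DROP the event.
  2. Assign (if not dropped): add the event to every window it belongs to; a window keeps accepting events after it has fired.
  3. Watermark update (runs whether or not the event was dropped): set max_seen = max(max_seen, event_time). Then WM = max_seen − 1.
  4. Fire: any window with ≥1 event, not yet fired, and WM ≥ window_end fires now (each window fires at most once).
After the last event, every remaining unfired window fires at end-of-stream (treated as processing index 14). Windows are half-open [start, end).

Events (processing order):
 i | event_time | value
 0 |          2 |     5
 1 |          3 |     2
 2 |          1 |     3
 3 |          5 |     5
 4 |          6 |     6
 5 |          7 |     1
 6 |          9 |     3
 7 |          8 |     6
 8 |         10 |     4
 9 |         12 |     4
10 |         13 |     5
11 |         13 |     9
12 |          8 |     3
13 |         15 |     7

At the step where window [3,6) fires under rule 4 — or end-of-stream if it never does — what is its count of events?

2

i=0 t=2 v=5: → [0,3); WM=1
i=1 t=3 v=2: → [3,6); WM=2
i=2 t=1 v=3: DROP (t<2-0); WM=2
i=3 t=5 v=5: → [3,6); WM=4; [0,3) fires=1
i=4 t=6 v=6: → [6,9); WM=5
i=5 t=7 v=1: → [6,9); WM=6; [3,6) fires=2
i=6 t=9 v=3: → [9,12); WM=8
i=7 t=8 v=6: → [6,9); WM=8
i=8 t=10 v=4: → [9,12); WM=9; [6,9) fires=3
i=9 t=12 v=4: → [12,15); WM=11
i=10 t=13 v=5: → [12,15); WM=12; [9,12) fires=2
i=11 t=13 v=9: → [12,15); WM=12
i=12 t=8 v=3: DROP (t<12-0); WM=12
i=13 t=15 v=7: → [15,18); WM=14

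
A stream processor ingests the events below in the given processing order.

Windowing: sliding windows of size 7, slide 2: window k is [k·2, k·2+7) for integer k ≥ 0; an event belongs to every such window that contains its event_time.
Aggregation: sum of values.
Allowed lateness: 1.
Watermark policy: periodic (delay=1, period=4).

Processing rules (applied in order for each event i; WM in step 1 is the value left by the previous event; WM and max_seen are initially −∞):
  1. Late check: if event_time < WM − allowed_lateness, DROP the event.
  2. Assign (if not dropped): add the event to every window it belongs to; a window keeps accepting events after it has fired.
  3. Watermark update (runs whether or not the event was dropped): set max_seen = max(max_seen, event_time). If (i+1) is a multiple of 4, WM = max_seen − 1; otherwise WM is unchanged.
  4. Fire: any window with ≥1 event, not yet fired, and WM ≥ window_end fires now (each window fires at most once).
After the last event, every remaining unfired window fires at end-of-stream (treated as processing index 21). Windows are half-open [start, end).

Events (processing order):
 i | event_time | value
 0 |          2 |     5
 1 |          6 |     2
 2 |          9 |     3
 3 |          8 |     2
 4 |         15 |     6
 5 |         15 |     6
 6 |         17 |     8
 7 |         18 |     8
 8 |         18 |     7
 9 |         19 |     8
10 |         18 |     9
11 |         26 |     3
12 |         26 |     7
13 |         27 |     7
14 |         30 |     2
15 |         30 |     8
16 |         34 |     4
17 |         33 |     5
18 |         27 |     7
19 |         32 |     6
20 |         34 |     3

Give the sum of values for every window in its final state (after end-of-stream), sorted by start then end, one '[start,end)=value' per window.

i=0 t=2 v=5: → [2,9),[0,7); WM=−∞
i=1 t=6 v=2: → [6,13),[4,11),[2,9),[0,7); WM=−∞
i=2 t=9 v=3: → [8,15),[6,13),[4,11); WM=−∞
i=3 t=8 v=2: → [8,15),[6,13),[4,11),[2,9); WM=8; [0,7) fires=7
i=4 t=15 v=6: → [14,21),[12,19),[10,17); WM=8
i=5 t=15 v=6: → [14,21),[12,19),[10,17); WM=8
i=6 t=17 v=8: → [16,23),[14,21),[12,19); WM=8
i=7 t=18 v=8: → [18,25),[16,23),[14,21),[12,19); WM=17; [2,9) fires=9 [4,11) fires=7 [6,13) fires=7 [8,15) fires=5 [10,17) fires=12
i=8 t=18 v=7: → [18,25),[16,23),[14,21),[12,19); WM=17
i=9 t=19 v=8: → [18,25),[16,23),[14,21); WM=17
i=10 t=18 v=9: → [18,25),[16,23),[14,21),[12,19); WM=17
i=11 t=26 v=3: → [26,33),[24,31),[22,29),[20,27); WM=25; [12,19) fires=44 [14,21) fires=52 [16,23) fires=40 [18,25) fires=32
i=12 t=26 v=7: → [26,33),[24,31),[22,29),[20,27); WM=25
i=13 t=27 v=7: → [26,33),[24,31),[22,29); WM=25
i=14 t=30 v=2: → [30,37),[28,35),[26,33),[24,31); WM=25
i=15 t=30 v=8: → [30,37),[28,35),[26,33),[24,31); WM=29; [20,27) fires=10 [22,29) fires=17
i=16 t=34 v=4: → [34,41),[32,39),[30,37),[28,35); WM=29
i=17 t=33 v=5: → [32,39),[30,37),[28,35); WM=29
i=18 t=27 v=7: DROP (t<29-1); WM=29
i=19 t=32 v=6: → [32,39),[30,37),[28,35),[26,33); WM=33; [24,31) fires=27 [26,33) fires=33
i=20 t=34 v=3: → [34,41),[32,39),[30,37),[28,35); WM=33

[0,7)=7 [2,9)=9 [4,11)=7 [6,13)=7 [8,15)=5 [10,17)=12 [12,19)=44 [14,21)=52 [16,23)=40 [18,25)=32 [20,27)=10 [22,29)=17 [24,31)=27 [26,33)=33 [28,35)=28 [30,37)=28 [32,39)=18 [34,41)=7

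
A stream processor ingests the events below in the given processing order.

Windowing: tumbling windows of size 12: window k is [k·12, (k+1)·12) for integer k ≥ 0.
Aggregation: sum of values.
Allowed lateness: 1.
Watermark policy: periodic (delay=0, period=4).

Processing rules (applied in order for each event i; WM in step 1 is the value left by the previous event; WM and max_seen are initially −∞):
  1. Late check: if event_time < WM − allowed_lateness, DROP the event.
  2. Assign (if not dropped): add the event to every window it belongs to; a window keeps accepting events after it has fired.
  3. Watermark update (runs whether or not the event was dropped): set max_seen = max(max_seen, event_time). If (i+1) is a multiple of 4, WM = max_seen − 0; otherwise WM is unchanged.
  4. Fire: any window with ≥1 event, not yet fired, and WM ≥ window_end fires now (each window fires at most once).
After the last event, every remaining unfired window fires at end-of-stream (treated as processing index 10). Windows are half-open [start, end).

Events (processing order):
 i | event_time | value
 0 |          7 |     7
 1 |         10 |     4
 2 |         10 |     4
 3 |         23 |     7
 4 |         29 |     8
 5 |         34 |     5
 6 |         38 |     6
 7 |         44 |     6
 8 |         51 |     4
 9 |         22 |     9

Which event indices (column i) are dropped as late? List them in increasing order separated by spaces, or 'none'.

i=0 t=7 v=7: → [0,12); WM=−∞
i=1 t=10 v=4: → [0,12); WM=−∞
i=2 t=10 v=4: → [0,12); WM=−∞
i=3 t=23 v=7: → [12,24); WM=23; [0,12) fires=15
i=4 t=29 v=8: → [24,36); WM=23
i=5 t=34 v=5: → [24,36); WM=23
i=6 t=38 v=6: → [36,48); WM=23
i=7 t=44 v=6: → [36,48); WM=44; [12,24) fires=7 [24,36) fires=13
i=8 t=51 v=4: → [48,60); WM=44
i=9 t=22 v=9: DROP (t<44-1); WM=44

9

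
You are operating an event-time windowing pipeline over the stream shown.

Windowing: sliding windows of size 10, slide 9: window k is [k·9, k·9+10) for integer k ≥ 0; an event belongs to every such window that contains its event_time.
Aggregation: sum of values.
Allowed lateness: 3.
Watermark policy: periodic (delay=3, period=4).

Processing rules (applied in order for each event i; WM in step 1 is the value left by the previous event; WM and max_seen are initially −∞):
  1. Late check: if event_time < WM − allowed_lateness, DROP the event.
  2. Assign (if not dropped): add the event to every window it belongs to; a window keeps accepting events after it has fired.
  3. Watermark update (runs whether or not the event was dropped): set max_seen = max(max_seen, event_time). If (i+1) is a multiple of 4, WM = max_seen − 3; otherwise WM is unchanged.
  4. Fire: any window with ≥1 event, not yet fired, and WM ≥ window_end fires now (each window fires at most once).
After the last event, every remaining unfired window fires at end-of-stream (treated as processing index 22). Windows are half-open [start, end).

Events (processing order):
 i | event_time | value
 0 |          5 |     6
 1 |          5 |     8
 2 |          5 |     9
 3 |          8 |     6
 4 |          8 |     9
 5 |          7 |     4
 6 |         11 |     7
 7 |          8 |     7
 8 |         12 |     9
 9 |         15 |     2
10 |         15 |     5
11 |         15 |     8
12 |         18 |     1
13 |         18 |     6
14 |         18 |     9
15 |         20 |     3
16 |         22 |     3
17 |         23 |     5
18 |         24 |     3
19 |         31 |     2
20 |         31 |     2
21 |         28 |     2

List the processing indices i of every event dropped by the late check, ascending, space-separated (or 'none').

i=0 t=5 v=6: → [0,10); WM=−∞
i=1 t=5 v=8: → [0,10); WM=−∞
i=2 t=5 v=9: → [0,10); WM=−∞
i=3 t=8 v=6: → [0,10); WM=5
i=4 t=8 v=9: → [0,10); WM=5
i=5 t=7 v=4: → [0,10); WM=5
i=6 t=11 v=7: → [9,19); WM=5
i=7 t=8 v=7: → [0,10); WM=8
i=8 t=12 v=9: → [9,19); WM=8
i=9 t=15 v=2: → [9,19); WM=8
i=10 t=15 v=5: → [9,19); WM=8
i=11 t=15 v=8: → [9,19); WM=12; [0,10) fires=49
i=12 t=18 v=1: → [18,28),[9,19); WM=12
i=13 t=18 v=6: → [18,28),[9,19); WM=12
i=14 t=18 v=9: → [18,28),[9,19); WM=12
i=15 t=20 v=3: → [18,28); WM=17
i=16 t=22 v=3: → [18,28); WM=17
i=17 t=23 v=5: → [18,28); WM=17
i=18 t=24 v=3: → [18,28); WM=17
i=19 t=31 v=2: → [27,37); WM=28; [9,19) fires=47 [18,28) fires=30
i=20 t=31 v=2: → [27,37); WM=28
i=21 t=28 v=2: → [27,37); WM=28

none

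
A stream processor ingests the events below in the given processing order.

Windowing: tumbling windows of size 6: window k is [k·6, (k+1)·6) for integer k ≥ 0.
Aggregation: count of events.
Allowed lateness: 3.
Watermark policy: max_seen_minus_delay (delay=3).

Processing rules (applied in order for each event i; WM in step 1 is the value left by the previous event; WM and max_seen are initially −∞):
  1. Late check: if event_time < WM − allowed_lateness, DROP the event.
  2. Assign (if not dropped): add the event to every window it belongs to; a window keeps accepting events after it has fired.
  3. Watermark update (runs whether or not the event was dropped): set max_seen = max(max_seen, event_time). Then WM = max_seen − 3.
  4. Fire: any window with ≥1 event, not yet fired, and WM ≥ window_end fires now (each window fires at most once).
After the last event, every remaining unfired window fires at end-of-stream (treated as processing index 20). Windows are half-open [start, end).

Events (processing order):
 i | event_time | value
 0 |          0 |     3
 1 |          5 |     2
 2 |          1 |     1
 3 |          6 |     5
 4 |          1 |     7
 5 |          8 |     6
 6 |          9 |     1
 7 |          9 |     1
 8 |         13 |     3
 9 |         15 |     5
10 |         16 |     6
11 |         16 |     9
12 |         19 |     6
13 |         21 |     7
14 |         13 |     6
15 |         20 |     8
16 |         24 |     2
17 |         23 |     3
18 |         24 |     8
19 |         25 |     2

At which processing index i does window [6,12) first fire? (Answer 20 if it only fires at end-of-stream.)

i=0 t=0 v=3: → [0,6); WM=-3
i=1 t=5 v=2: → [0,6); WM=2
i=2 t=1 v=1: → [0,6); WM=2
i=3 t=6 v=5: → [6,12); WM=3
i=4 t=1 v=7: → [0,6); WM=3
i=5 t=8 v=6: → [6,12); WM=5
i=6 t=9 v=1: → [6,12); WM=6; [0,6) fires=4
i=7 t=9 v=1: → [6,12); WM=6
i=8 t=13 v=3: → [12,18); WM=10
i=9 t=15 v=5: → [12,18); WM=12; [6,12) fires=4
i=10 t=16 v=6: → [12,18); WM=13
i=11 t=16 v=9: → [12,18); WM=13
i=12 t=19 v=6: → [18,24); WM=16
i=13 t=21 v=7: → [18,24); WM=18; [12,18) fires=4
i=14 t=13 v=6: DROP (t<18-3); WM=18
i=15 t=20 v=8: → [18,24); WM=18
i=16 t=24 v=2: → [24,30); WM=21
i=17 t=23 v=3: → [18,24); WM=21
i=18 t=24 v=8: → [24,30); WM=21
i=19 t=25 v=2: → [24,30); WM=22

9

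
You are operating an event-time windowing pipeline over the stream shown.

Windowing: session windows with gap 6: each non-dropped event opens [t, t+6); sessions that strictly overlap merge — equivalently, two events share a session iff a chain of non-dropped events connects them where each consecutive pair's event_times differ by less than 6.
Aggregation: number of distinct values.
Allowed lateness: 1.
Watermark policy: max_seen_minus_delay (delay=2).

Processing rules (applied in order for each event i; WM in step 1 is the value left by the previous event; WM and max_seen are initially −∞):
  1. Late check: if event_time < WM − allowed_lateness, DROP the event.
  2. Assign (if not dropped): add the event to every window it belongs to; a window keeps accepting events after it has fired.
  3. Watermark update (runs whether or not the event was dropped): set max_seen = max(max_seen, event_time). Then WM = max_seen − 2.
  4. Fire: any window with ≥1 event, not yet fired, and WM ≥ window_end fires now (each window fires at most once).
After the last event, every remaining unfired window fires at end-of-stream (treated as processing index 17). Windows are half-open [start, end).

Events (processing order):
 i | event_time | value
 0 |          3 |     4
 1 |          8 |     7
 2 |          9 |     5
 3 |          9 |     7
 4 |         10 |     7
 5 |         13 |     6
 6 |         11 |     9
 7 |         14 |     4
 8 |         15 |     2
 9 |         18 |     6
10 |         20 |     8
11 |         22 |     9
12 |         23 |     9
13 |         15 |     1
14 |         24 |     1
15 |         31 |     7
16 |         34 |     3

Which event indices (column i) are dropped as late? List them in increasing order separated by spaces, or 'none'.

13

i=0 t=3 v=4: → [3,9); WM=1
i=1 t=8 v=7: → [3,14); WM=6
i=2 t=9 v=5: → [3,15); WM=7
i=3 t=9 v=7: → [3,15); WM=7
i=4 t=10 v=7: → [3,16); WM=8
i=5 t=13 v=6: → [3,19); WM=11
i=6 t=11 v=9: → [3,19); WM=11
i=7 t=14 v=4: → [3,20); WM=12
i=8 t=15 v=2: → [3,21); WM=13
i=9 t=18 v=6: → [3,24); WM=16
i=10 t=20 v=8: → [3,26); WM=18
i=11 t=22 v=9: → [3,28); WM=20
i=12 t=23 v=9: → [3,29); WM=21
i=13 t=15 v=1: DROP (t<21-1); WM=21
i=14 t=24 v=1: → [3,30); WM=22
i=15 t=31 v=7: → [31,37); WM=29
i=16 t=34 v=3: → [31,40); WM=32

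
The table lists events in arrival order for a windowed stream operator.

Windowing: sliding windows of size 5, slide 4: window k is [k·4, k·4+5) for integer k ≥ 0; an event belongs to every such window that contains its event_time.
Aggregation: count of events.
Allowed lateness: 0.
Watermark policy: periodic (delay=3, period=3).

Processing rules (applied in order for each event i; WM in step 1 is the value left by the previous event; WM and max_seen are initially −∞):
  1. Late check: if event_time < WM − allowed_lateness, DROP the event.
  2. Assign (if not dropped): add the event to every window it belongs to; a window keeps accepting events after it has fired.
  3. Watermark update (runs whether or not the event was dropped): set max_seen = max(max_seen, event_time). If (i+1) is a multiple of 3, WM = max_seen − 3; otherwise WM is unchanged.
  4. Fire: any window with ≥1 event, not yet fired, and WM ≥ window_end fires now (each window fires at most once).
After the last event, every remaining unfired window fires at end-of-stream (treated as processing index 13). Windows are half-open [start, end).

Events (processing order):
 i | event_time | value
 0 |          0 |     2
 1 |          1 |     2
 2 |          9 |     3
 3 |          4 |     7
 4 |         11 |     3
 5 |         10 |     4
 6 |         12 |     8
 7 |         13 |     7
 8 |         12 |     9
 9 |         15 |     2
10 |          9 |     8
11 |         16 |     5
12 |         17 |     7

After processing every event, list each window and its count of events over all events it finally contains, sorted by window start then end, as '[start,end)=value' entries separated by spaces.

i=0 t=0 v=2: → [0,5); WM=−∞
i=1 t=1 v=2: → [0,5); WM=−∞
i=2 t=9 v=3: → [8,13); WM=6; [0,5) fires=2
i=3 t=4 v=7: DROP (t<6-0); WM=6
i=4 t=11 v=3: → [8,13); WM=6
i=5 t=10 v=4: → [8,13); WM=8
i=6 t=12 v=8: → [12,17),[8,13); WM=8
i=7 t=13 v=7: → [12,17); WM=8
i=8 t=12 v=9: → [12,17),[8,13); WM=10
i=9 t=15 v=2: → [12,17); WM=10
i=10 t=9 v=8: DROP (t<10-0); WM=10
i=11 t=16 v=5: → [16,21),[12,17); WM=13; [8,13) fires=5
i=12 t=17 v=7: → [16,21); WM=13

[0,5)=2 [8,13)=5 [12,17)=5 [16,21)=2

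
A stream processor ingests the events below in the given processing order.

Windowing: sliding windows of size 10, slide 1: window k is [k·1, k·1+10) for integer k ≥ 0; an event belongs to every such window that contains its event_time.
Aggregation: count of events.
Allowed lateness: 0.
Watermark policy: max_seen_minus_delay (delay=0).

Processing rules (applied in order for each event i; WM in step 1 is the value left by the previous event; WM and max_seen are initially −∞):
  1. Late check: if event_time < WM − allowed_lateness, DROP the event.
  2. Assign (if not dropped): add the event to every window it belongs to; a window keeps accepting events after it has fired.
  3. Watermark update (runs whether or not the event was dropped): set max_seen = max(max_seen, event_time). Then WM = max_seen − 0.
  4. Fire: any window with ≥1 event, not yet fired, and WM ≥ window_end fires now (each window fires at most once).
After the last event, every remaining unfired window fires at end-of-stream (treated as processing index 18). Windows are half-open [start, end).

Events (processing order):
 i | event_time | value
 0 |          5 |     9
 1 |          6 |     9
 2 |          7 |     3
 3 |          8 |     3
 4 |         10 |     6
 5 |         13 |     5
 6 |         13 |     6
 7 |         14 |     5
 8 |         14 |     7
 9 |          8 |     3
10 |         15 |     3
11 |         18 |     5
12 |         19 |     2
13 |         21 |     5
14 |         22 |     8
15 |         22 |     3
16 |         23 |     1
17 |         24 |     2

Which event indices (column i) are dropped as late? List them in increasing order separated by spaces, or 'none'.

i=0 t=5 v=9: → [5,15),[4,14),[3,13),[2,12),[1,11),[0,10); WM=5
i=1 t=6 v=9: → [6,16),[5,15),[4,14),[3,13),[2,12),[1,11),[0,10); WM=6
i=2 t=7 v=3: → [7,17),[6,16),[5,15),[4,14),[3,13),[2,12),[1,11),[0,10); WM=7
i=3 t=8 v=3: → [8,18),[7,17),[6,16),[5,15),[4,14),[3,13),[2,12),[1,11),[0,10); WM=8
i=4 t=10 v=6: → [10,20),[9,19),[8,18),[7,17),[6,16),[5,15),[4,14),[3,13),[2,12),[1,11); WM=10; [0,10) fires=4
i=5 t=13 v=5: → [13,23),[12,22),[11,21),[10,20),[9,19),[8,18),[7,17),[6,16),[5,15),[4,14); WM=13; [1,11) fires=5 [2,12) fires=5 [3,13) fires=5
i=6 t=13 v=6: → [13,23),[12,22),[11,21),[10,20),[9,19),[8,18),[7,17),[6,16),[5,15),[4,14); WM=13
i=7 t=14 v=5: → [14,24),[13,23),[12,22),[11,21),[10,20),[9,19),[8,18),[7,17),[6,16),[5,15); WM=14; [4,14) fires=7
i=8 t=14 v=7: → [14,24),[13,23),[12,22),[11,21),[10,20),[9,19),[8,18),[7,17),[6,16),[5,15); WM=14
i=9 t=8 v=3: DROP (t<14-0); WM=14
i=10 t=15 v=3: → [15,25),[14,24),[13,23),[12,22),[11,21),[10,20),[9,19),[8,18),[7,17),[6,16); WM=15; [5,15) fires=9
i=11 t=18 v=5: → [18,28),[17,27),[16,26),[15,25),[14,24),[13,23),[12,22),[11,21),[10,20),[9,19); WM=18; [6,16) fires=9 [7,17) fires=8 [8,18) fires=7
i=12 t=19 v=2: → [19,29),[18,28),[17,27),[16,26),[15,25),[14,24),[13,23),[12,22),[11,21),[10,20); WM=19; [9,19) fires=7
i=13 t=21 v=5: → [21,31),[20,30),[19,29),[18,28),[17,27),[16,26),[15,25),[14,24),[13,23),[12,22); WM=21; [10,20) fires=8 [11,21) fires=7
i=14 t=22 v=8: → [22,32),[21,31),[20,30),[19,29),[18,28),[17,27),[16,26),[15,25),[14,24),[13,23); WM=22; [12,22) fires=8
i=15 t=22 v=3: → [22,32),[21,31),[20,30),[19,29),[18,28),[17,27),[16,26),[15,25),[14,24),[13,23); WM=22
i=16 t=23 v=1: → [23,33),[22,32),[21,31),[20,30),[19,29),[18,28),[17,27),[16,26),[15,25),[14,24); WM=23; [13,23) fires=10
i=17 t=24 v=2: → [24,34),[23,33),[22,32),[21,31),[20,30),[19,29),[18,28),[17,27),[16,26),[15,25); WM=24; [14,24) fires=9

9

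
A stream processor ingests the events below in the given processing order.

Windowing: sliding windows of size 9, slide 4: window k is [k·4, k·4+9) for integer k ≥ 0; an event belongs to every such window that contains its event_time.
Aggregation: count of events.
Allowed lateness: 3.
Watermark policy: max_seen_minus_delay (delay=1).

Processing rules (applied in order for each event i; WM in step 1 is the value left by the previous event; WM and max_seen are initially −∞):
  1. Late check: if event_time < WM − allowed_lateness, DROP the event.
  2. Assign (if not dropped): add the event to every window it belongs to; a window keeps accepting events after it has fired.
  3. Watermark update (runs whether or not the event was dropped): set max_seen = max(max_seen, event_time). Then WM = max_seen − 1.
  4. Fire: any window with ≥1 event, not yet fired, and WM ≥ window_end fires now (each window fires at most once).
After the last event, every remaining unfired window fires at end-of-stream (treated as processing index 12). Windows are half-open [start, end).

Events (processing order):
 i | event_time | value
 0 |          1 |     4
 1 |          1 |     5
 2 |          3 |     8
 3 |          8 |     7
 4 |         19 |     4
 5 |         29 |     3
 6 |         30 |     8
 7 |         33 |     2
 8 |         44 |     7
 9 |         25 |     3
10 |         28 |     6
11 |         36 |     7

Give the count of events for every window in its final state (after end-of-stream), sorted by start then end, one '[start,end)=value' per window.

i=0 t=1 v=4: → [0,9); WM=0
i=1 t=1 v=5: → [0,9); WM=0
i=2 t=3 v=8: → [0,9); WM=2
i=3 t=8 v=7: → [8,17),[4,13),[0,9); WM=7
i=4 t=19 v=4: → [16,25),[12,21); WM=18; [0,9) fires=4 [4,13) fires=1 [8,17) fires=1
i=5 t=29 v=3: → [28,37),[24,33); WM=28; [12,21) fires=1 [16,25) fires=1
i=6 t=30 v=8: → [28,37),[24,33); WM=29
i=7 t=33 v=2: → [32,41),[28,37); WM=32
i=8 t=44 v=7: → [44,53),[40,49),[36,45); WM=43; [24,33) fires=2 [28,37) fires=3 [32,41) fires=1
i=9 t=25 v=3: DROP (t<43-3); WM=43
i=10 t=28 v=6: DROP (t<43-3); WM=43
i=11 t=36 v=7: DROP (t<43-3); WM=43

[0,9)=4 [4,13)=1 [8,17)=1 [12,21)=1 [16,25)=1 [24,33)=2 [28,37)=3 [32,41)=1 [36,45)=1 [40,49)=1 [44,53)=1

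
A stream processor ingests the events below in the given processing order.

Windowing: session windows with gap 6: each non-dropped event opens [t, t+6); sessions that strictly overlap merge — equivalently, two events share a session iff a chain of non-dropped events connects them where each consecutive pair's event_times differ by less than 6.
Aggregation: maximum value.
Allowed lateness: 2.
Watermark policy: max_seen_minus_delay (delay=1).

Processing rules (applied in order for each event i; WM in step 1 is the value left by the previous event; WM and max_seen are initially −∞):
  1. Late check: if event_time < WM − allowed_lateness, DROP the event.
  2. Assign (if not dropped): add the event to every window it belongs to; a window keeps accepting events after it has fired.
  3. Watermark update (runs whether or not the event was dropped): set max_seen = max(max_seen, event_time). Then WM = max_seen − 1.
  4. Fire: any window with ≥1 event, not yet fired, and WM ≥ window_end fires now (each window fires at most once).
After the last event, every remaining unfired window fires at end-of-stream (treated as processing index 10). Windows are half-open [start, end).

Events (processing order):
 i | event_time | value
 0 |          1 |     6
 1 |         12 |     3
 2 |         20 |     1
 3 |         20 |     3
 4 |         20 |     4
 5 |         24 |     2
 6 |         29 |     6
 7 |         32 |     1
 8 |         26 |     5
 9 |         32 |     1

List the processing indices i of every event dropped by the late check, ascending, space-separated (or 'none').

i=0 t=1 v=6: → [1,7); WM=0
i=1 t=12 v=3: → [12,18); WM=11
i=2 t=20 v=1: → [20,26); WM=19
i=3 t=20 v=3: → [20,26); WM=19
i=4 t=20 v=4: → [20,26); WM=19
i=5 t=24 v=2: → [20,30); WM=23
i=6 t=29 v=6: → [20,35); WM=28
i=7 t=32 v=1: → [20,38); WM=31
i=8 t=26 v=5: DROP (t<31-2); WM=31
i=9 t=32 v=1: → [20,38); WM=31

8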